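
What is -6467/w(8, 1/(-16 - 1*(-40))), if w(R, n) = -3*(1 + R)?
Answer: 6467/27 ≈ 239.52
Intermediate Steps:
w(R, n) = -3 - 3*R
-6467/w(8, 1/(-16 - 1*(-40))) = -6467/(-3 - 3*8) = -6467/(-3 - 24) = -6467/(-27) = -6467*(-1/27) = 6467/27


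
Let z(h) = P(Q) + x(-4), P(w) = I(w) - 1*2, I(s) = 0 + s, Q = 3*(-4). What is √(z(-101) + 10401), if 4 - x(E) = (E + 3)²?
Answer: √10390 ≈ 101.93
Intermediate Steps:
Q = -12
I(s) = s
P(w) = -2 + w (P(w) = w - 1*2 = w - 2 = -2 + w)
x(E) = 4 - (3 + E)² (x(E) = 4 - (E + 3)² = 4 - (3 + E)²)
z(h) = -11 (z(h) = (-2 - 12) + (4 - (3 - 4)²) = -14 + (4 - 1*(-1)²) = -14 + (4 - 1*1) = -14 + (4 - 1) = -14 + 3 = -11)
√(z(-101) + 10401) = √(-11 + 10401) = √10390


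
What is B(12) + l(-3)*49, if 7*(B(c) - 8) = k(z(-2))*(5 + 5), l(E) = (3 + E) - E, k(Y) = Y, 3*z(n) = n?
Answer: 3235/21 ≈ 154.05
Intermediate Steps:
z(n) = n/3
l(E) = 3
B(c) = 148/21 (B(c) = 8 + (((1/3)*(-2))*(5 + 5))/7 = 8 + (-2/3*10)/7 = 8 + (1/7)*(-20/3) = 8 - 20/21 = 148/21)
B(12) + l(-3)*49 = 148/21 + 3*49 = 148/21 + 147 = 3235/21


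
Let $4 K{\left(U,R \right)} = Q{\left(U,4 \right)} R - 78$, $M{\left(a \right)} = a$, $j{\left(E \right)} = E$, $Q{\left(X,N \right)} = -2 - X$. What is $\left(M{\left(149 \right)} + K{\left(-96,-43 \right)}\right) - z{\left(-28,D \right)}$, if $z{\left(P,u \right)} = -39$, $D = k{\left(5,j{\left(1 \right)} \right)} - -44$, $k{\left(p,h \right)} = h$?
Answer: $-842$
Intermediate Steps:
$D = 45$ ($D = 1 - -44 = 1 + 44 = 45$)
$K{\left(U,R \right)} = - \frac{39}{2} + \frac{R \left(-2 - U\right)}{4}$ ($K{\left(U,R \right)} = \frac{\left(-2 - U\right) R - 78}{4} = \frac{R \left(-2 - U\right) - 78}{4} = \frac{-78 + R \left(-2 - U\right)}{4} = - \frac{39}{2} + \frac{R \left(-2 - U\right)}{4}$)
$\left(M{\left(149 \right)} + K{\left(-96,-43 \right)}\right) - z{\left(-28,D \right)} = \left(149 - \left(\frac{39}{2} - \frac{43 \left(2 - 96\right)}{4}\right)\right) - -39 = \left(149 - \left(\frac{39}{2} - - \frac{2021}{2}\right)\right) + 39 = \left(149 - 1030\right) + 39 = -881 + 39 = -842$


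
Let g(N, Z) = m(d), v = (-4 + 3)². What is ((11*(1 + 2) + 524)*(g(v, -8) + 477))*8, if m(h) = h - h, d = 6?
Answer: 2125512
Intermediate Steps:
m(h) = 0
v = 1 (v = (-1)² = 1)
g(N, Z) = 0
((11*(1 + 2) + 524)*(g(v, -8) + 477))*8 = ((11*(1 + 2) + 524)*(0 + 477))*8 = ((11*3 + 524)*477)*8 = ((33 + 524)*477)*8 = (557*477)*8 = 265689*8 = 2125512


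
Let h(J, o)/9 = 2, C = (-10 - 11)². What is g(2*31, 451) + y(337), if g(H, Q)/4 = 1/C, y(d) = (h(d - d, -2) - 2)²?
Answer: 112900/441 ≈ 256.01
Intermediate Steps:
C = 441 (C = (-21)² = 441)
h(J, o) = 18 (h(J, o) = 9*2 = 18)
y(d) = 256 (y(d) = (18 - 2)² = 16² = 256)
g(H, Q) = 4/441
g(2*31, 451) + y(337) = 4/441 + 256 = 112900/441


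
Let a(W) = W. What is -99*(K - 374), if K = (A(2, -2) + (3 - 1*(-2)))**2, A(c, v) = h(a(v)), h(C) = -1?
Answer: 35442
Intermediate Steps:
A(c, v) = -1
K = 16 (K = (-1 + (3 - 1*(-2)))**2 = (-1 + (3 + 2))**2 = (-1 + 5)**2 = 4**2 = 16)
-99*(K - 374) = -99*(16 - 374) = -99*(-358) = 35442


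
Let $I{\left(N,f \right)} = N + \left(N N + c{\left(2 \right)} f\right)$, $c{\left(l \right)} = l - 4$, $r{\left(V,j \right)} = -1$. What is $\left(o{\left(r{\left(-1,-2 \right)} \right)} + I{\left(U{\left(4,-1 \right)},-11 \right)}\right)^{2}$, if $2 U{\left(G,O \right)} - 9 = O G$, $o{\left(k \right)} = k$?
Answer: $\frac{14161}{16} \approx 885.06$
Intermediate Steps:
$c{\left(l \right)} = -4 + l$
$U{\left(G,O \right)} = \frac{9}{2} + \frac{G O}{2}$ ($U{\left(G,O \right)} = \frac{9}{2} + \frac{O G}{2} = \frac{9}{2} + \frac{G O}{2}$)
$I{\left(N,f \right)} = N + N^{2} - 2 f$ ($I{\left(N,f \right)} = N + \left(N N + \left(-4 + 2\right) f\right) = N + \left(N^{2} - 2 f\right) = N + N^{2} - 2 f$)
$\left(o{\left(r{\left(-1,-2 \right)} \right)} + I{\left(U{\left(4,-1 \right)},-11 \right)}\right)^{2} = \left(-1 + \left(\left(\frac{9}{2} + \frac{1}{2} \cdot 4 \left(-1\right)\right) + \left(\frac{9}{2} + \frac{1}{2} \cdot 4 \left(-1\right)\right)^{2} - -22\right)\right)^{2} = \left(-1 + \left(\left(\frac{9}{2} - 2\right) + \left(\frac{9}{2} - 2\right)^{2} + 22\right)\right)^{2} = \left(-1 + \left(\frac{5}{2} + \left(\frac{5}{2}\right)^{2} + 22\right)\right)^{2} = \left(-1 + \left(\frac{5}{2} + \frac{25}{4} + 22\right)\right)^{2} = \left(-1 + \frac{123}{4}\right)^{2} = \left(\frac{119}{4}\right)^{2} = \frac{14161}{16}$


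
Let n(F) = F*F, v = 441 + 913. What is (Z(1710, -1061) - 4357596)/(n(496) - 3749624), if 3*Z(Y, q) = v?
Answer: 6535717/5255412 ≈ 1.2436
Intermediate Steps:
v = 1354
Z(Y, q) = 1354/3 (Z(Y, q) = (⅓)*1354 = 1354/3)
n(F) = F²
(Z(1710, -1061) - 4357596)/(n(496) - 3749624) = (1354/3 - 4357596)/(496² - 3749624) = -13071434/(3*(246016 - 3749624)) = -13071434/3/(-3503608) = -13071434/3*(-1/3503608) = 6535717/5255412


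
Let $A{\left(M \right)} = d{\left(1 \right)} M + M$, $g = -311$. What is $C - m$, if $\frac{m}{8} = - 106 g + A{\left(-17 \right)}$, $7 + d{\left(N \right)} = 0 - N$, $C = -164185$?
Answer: $-428865$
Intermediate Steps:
$d{\left(N \right)} = -7 - N$ ($d{\left(N \right)} = -7 + \left(0 - N\right) = -7 - N$)
$A{\left(M \right)} = - 7 M$ ($A{\left(M \right)} = \left(-7 - 1\right) M + M = - 8 M + M = - 7 M$)
$m = 264680$ ($m = 8 \left(\left(-106\right) \left(-311\right) - -119\right) = 8 \left(32966 + 119\right) = 8 \cdot 33085 = 264680$)
$C - m = -164185 - 264680 = -428865$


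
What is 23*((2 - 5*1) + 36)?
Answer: 759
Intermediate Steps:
23*((2 - 5*1) + 36) = 23*((2 - 5) + 36) = 23*(-3 + 36) = 23*33 = 759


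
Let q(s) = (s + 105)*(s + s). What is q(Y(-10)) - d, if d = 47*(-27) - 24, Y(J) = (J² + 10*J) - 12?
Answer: -939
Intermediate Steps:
Y(J) = -12 + J² + 10*J
q(s) = 2*s*(105 + s) (q(s) = (105 + s)*(2*s) = 2*s*(105 + s))
d = -1293 (d = -1269 - 24 = -1293)
q(Y(-10)) - d = 2*(-12 + (-10)² + 10*(-10))*(105 + (-12 + (-10)² + 10*(-10))) - 1*(-1293) = 2*(-12 + 100 - 100)*(105 + (-12 + 100 - 100)) + 1293 = 2*(-12)*(105 - 12) + 1293 = 2*(-12)*93 + 1293 = -2232 + 1293 = -939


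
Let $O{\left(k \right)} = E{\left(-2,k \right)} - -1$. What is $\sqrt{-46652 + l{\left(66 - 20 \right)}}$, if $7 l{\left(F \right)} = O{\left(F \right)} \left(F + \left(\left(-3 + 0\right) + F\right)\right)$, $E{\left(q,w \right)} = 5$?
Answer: $\frac{i \sqrt{2282210}}{7} \approx 215.81 i$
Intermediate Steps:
$O{\left(k \right)} = 6$ ($O{\left(k \right)} = 5 - -1 = 5 + 1 = 6$)
$l{\left(F \right)} = - \frac{18}{7} + \frac{12 F}{7}$ ($l{\left(F \right)} = \frac{6 \left(F + \left(\left(-3 + 0\right) + F\right)\right)}{7} = \frac{6 \left(F + \left(-3 + F\right)\right)}{7} = \frac{6 \left(-3 + 2 F\right)}{7} = \frac{-18 + 12 F}{7} = - \frac{18}{7} + \frac{12 F}{7}$)
$\sqrt{-46652 + l{\left(66 - 20 \right)}} = \sqrt{-46652 - \left(\frac{18}{7} - \frac{12 \left(66 - 20\right)}{7}\right)} = \sqrt{-46652 + \left(- \frac{18}{7} + \frac{12}{7} \cdot 46\right)} = \sqrt{-46652 + \left(- \frac{18}{7} + \frac{552}{7}\right)} = \sqrt{-46652 + \frac{534}{7}} = \sqrt{- \frac{326030}{7}} = \frac{i \sqrt{2282210}}{7}$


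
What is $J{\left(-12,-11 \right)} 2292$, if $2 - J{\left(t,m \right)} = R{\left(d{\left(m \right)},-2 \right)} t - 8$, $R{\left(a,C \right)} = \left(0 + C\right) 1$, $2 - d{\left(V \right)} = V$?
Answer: $-32088$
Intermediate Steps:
$d{\left(V \right)} = 2 - V$
$R{\left(a,C \right)} = C$ ($R{\left(a,C \right)} = C 1 = C$)
$J{\left(t,m \right)} = 10 + 2 t$ ($J{\left(t,m \right)} = 2 - \left(- 2 t - 8\right) = 2 - \left(-8 - 2 t\right) = 2 + \left(8 + 2 t\right) = 10 + 2 t$)
$J{\left(-12,-11 \right)} 2292 = \left(10 + 2 \left(-12\right)\right) 2292 = \left(10 - 24\right) 2292 = \left(-14\right) 2292 = -32088$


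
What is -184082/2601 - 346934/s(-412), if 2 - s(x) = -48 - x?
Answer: 417868825/470781 ≈ 887.61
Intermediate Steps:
s(x) = 50 + x (s(x) = 2 - (-48 - x) = 2 + (48 + x) = 50 + x)
-184082/2601 - 346934/s(-412) = -184082/2601 - 346934/(50 - 412) = -184082*1/2601 - 346934/(-362) = -184082/2601 - 346934*(-1/362) = -184082/2601 + 173467/181 = 417868825/470781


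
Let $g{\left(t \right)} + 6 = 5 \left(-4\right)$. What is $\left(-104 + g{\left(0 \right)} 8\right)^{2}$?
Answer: $97344$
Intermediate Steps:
$g{\left(t \right)} = -26$ ($g{\left(t \right)} = -6 + 5 \left(-4\right) = -6 - 20 = -26$)
$\left(-104 + g{\left(0 \right)} 8\right)^{2} = \left(-104 - 208\right)^{2} = \left(-312\right)^{2} = 97344$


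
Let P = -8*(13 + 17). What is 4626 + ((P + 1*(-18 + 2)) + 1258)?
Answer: 5628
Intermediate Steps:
P = -240 (P = -8*30 = -240)
4626 + ((P + 1*(-18 + 2)) + 1258) = 4626 + ((-240 + 1*(-18 + 2)) + 1258) = 4626 + ((-240 + 1*(-16)) + 1258) = 4626 + ((-240 - 16) + 1258) = 4626 + (-256 + 1258) = 4626 + 1002 = 5628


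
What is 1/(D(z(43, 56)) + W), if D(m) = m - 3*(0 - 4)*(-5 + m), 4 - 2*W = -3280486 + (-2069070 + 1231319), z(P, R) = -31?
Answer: 2/4117315 ≈ 4.8575e-7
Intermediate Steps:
W = 4118241/2 (W = 2 - (-3280486 + (-2069070 + 1231319))/2 = 2 - (-3280486 - 837751)/2 = 2 - 1/2*(-4118237) = 2 + 4118237/2 = 4118241/2 ≈ 2.0591e+6)
D(m) = -60 + 13*m (D(m) = m - (-12)*(-5 + m) = m - 3*(20 - 4*m) = m + (-60 + 12*m) = -60 + 13*m)
1/(D(z(43, 56)) + W) = 1/((-60 + 13*(-31)) + 4118241/2) = 1/((-60 - 403) + 4118241/2) = 1/(-463 + 4118241/2) = 1/(4117315/2) = 2/4117315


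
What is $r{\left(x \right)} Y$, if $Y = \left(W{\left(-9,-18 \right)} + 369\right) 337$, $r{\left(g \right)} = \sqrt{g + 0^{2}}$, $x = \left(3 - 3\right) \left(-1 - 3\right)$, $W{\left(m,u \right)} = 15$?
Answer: $0$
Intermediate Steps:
$x = 0$ ($x = 0 \left(-4\right) = 0$)
$r{\left(g \right)} = \sqrt{g}$ ($r{\left(g \right)} = \sqrt{g + 0} = \sqrt{g}$)
$Y = 129408$ ($Y = \left(15 + 369\right) 337 = 384 \cdot 337 = 129408$)
$r{\left(x \right)} Y = \sqrt{0} \cdot 129408 = 0 \cdot 129408 = 0$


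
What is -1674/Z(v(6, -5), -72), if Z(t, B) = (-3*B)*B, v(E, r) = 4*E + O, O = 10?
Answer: 31/288 ≈ 0.10764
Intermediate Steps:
v(E, r) = 10 + 4*E (v(E, r) = 4*E + 10 = 10 + 4*E)
Z(t, B) = -3*B²
-1674/Z(v(6, -5), -72) = -1674/((-3*(-72)²)) = -1674/((-3*5184)) = -1674/(-15552) = -1674*(-1/15552) = 31/288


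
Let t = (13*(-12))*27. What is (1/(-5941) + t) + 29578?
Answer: 150699405/5941 ≈ 25366.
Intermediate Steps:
t = -4212 (t = -156*27 = -4212)
(1/(-5941) + t) + 29578 = (1/(-5941) - 4212) + 29578 = (-1/5941 - 4212) + 29578 = -25023493/5941 + 29578 = 150699405/5941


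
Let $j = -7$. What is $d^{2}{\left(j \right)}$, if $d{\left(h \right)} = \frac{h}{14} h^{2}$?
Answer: $\frac{2401}{4} \approx 600.25$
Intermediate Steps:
$d{\left(h \right)} = \frac{h^{3}}{14}$ ($d{\left(h \right)} = h \frac{1}{14} h^{2} = \frac{h}{14} h^{2} = \frac{h^{3}}{14}$)
$d^{2}{\left(j \right)} = \left(\frac{\left(-7\right)^{3}}{14}\right)^{2} = \left(\frac{1}{14} \left(-343\right)\right)^{2} = \left(- \frac{49}{2}\right)^{2} = \frac{2401}{4}$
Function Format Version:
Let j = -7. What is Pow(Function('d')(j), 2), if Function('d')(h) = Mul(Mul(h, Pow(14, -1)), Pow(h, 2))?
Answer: Rational(2401, 4) ≈ 600.25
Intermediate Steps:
Function('d')(h) = Mul(Rational(1, 14), Pow(h, 3)) (Function('d')(h) = Mul(Mul(h, Rational(1, 14)), Pow(h, 2)) = Mul(Mul(Rational(1, 14), h), Pow(h, 2)) = Mul(Rational(1, 14), Pow(h, 3)))
Pow(Function('d')(j), 2) = Pow(Mul(Rational(1, 14), Pow(-7, 3)), 2) = Pow(Mul(Rational(1, 14), -343), 2) = Pow(Rational(-49, 2), 2) = Rational(2401, 4)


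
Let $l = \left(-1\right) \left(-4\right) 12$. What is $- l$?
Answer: $-48$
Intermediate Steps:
$l = 48$ ($l = 4 \cdot 12 = 48$)
$- l = \left(-1\right) 48 = -48$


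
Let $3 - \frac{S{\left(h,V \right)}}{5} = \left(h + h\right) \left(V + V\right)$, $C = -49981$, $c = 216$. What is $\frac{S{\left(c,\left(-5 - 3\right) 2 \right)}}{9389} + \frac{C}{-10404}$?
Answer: $\frac{1188552149}{97683156} \approx 12.167$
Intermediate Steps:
$S{\left(h,V \right)} = 15 - 20 V h$ ($S{\left(h,V \right)} = 15 - 5 \left(h + h\right) \left(V + V\right) = 15 - 5 \cdot 2 h 2 V = 15 - 5 \cdot 4 V h = 15 - 20 V h$)
$\frac{S{\left(c,\left(-5 - 3\right) 2 \right)}}{9389} + \frac{C}{-10404} = \frac{15 - 20 \left(-5 - 3\right) 2 \cdot 216}{9389} - \frac{49981}{-10404} = \left(15 - 20 \left(\left(-8\right) 2\right) 216\right) \frac{1}{9389} - - \frac{49981}{10404} = \left(15 - \left(-320\right) 216\right) \frac{1}{9389} + \frac{49981}{10404} = \left(15 + 69120\right) \frac{1}{9389} + \frac{49981}{10404} = 69135 \cdot \frac{1}{9389} + \frac{49981}{10404} = \frac{69135}{9389} + \frac{49981}{10404} = \frac{1188552149}{97683156}$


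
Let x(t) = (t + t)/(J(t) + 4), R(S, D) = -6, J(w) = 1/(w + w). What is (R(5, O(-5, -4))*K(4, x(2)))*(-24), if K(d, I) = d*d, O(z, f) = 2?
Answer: 2304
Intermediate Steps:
J(w) = 1/(2*w)
x(t) = 2*t/(4 + 1/(2*t)) (x(t) = (t + t)/(1/(2*t) + 4) = (2*t)/(4 + 1/(2*t)) = 2*t/(4 + 1/(2*t)))
K(d, I) = d²
(R(5, O(-5, -4))*K(4, x(2)))*(-24) = -6*4²*(-24) = -6*16*(-24) = -96*(-24) = 2304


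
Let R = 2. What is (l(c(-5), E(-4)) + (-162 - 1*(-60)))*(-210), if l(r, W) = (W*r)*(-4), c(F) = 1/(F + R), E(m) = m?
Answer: 22540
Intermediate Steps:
c(F) = 1/(2 + F) (c(F) = 1/(F + 2) = 1/(2 + F))
l(r, W) = -4*W*r
(l(c(-5), E(-4)) + (-162 - 1*(-60)))*(-210) = (-4*(-4)/(2 - 5) + (-162 - 1*(-60)))*(-210) = (-4*(-4)/(-3) + (-162 + 60))*(-210) = (-4*(-4)*(-⅓) - 102)*(-210) = (-16/3 - 102)*(-210) = -322/3*(-210) = 22540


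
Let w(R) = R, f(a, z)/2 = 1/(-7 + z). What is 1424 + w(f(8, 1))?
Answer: 4271/3 ≈ 1423.7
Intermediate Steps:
f(a, z) = 2/(-7 + z)
1424 + w(f(8, 1)) = 1424 + 2/(-7 + 1) = 1424 + 2/(-6) = 1424 + 2*(-1/6) = 1424 - 1/3 = 4271/3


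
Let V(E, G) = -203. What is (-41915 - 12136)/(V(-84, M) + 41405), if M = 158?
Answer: -18017/13734 ≈ -1.3119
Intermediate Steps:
(-41915 - 12136)/(V(-84, M) + 41405) = (-41915 - 12136)/(-203 + 41405) = -54051/41202 = -54051*1/41202 = -18017/13734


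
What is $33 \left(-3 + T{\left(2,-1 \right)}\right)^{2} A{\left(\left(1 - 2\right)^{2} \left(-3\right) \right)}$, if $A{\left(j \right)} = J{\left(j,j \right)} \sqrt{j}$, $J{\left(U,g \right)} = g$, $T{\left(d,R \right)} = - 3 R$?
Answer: $0$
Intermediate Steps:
$A{\left(j \right)} = j^{\frac{3}{2}}$ ($A{\left(j \right)} = j \sqrt{j} = j^{\frac{3}{2}}$)
$33 \left(-3 + T{\left(2,-1 \right)}\right)^{2} A{\left(\left(1 - 2\right)^{2} \left(-3\right) \right)} = 33 \left(-3 - -3\right)^{2} \left(\left(1 - 2\right)^{2} \left(-3\right)\right)^{\frac{3}{2}} = 33 \left(-3 + 3\right)^{2} \left(\left(-1\right)^{2} \left(-3\right)\right)^{\frac{3}{2}} = 33 \cdot 0^{2} \left(1 \left(-3\right)\right)^{\frac{3}{2}} = 33 \cdot 0 \left(-3\right)^{\frac{3}{2}} = 0 \left(- 3 i \sqrt{3}\right) = 0$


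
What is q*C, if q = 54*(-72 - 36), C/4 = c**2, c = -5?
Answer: -583200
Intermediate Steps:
C = 100 (C = 4*(-5)**2 = 4*25 = 100)
q = -5832 (q = 54*(-108) = -5832)
q*C = -5832*100 = -583200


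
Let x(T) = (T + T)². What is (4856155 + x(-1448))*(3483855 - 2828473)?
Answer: 8679204819922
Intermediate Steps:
x(T) = 4*T² (x(T) = (2*T)² = 4*T²)
(4856155 + x(-1448))*(3483855 - 2828473) = (4856155 + 4*(-1448)²)*(3483855 - 2828473) = (4856155 + 4*2096704)*655382 = (4856155 + 8386816)*655382 = 13242971*655382 = 8679204819922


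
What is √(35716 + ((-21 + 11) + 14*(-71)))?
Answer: 2*√8678 ≈ 186.31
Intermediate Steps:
√(35716 + ((-21 + 11) + 14*(-71))) = √(35716 + (-10 - 994)) = √(35716 - 1004) = √34712 = 2*√8678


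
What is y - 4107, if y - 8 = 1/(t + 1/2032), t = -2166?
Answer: -18040975821/4401311 ≈ -4099.0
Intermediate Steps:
y = 35208456/4401311 (y = 8 + 1/(-2166 + 1/2032) = 8 + 1/(-4401311/2032) = 8 - 2032/4401311 = 35208456/4401311 ≈ 7.9995)
y - 4107 = 35208456/4401311 - 4107 = -18040975821/4401311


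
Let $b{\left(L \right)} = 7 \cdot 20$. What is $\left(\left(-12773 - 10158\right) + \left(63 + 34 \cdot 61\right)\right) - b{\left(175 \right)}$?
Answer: $-20934$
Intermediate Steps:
$b{\left(L \right)} = 140$
$\left(\left(-12773 - 10158\right) + \left(63 + 34 \cdot 61\right)\right) - b{\left(175 \right)} = \left(\left(-12773 - 10158\right) + \left(63 + 34 \cdot 61\right)\right) - 140 = \left(\left(-12773 - 10158\right) + \left(63 + 2074\right)\right) - 140 = \left(\left(-12773 - 10158\right) + 2137\right) - 140 = \left(-22931 + 2137\right) - 140 = -20794 - 140 = -20934$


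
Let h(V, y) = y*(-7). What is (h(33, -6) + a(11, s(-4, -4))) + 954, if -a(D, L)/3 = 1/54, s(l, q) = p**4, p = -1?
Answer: 17927/18 ≈ 995.94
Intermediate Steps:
s(l, q) = 1 (s(l, q) = (-1)**4 = 1)
a(D, L) = -1/18 (a(D, L) = -3/54 = -3*1/54 = -1/18)
h(V, y) = -7*y
(h(33, -6) + a(11, s(-4, -4))) + 954 = (-7*(-6) - 1/18) + 954 = (42 - 1/18) + 954 = 755/18 + 954 = 17927/18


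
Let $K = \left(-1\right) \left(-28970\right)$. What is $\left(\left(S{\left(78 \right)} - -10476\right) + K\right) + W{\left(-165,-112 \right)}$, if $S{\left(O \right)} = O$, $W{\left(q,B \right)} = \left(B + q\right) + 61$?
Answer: $39308$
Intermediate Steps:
$W{\left(q,B \right)} = 61 + B + q$
$K = 28970$
$\left(\left(S{\left(78 \right)} - -10476\right) + K\right) + W{\left(-165,-112 \right)} = \left(\left(78 - -10476\right) + 28970\right) - 216 = \left(\left(78 + 10476\right) + 28970\right) - 216 = \left(10554 + 28970\right) - 216 = 39524 - 216 = 39308$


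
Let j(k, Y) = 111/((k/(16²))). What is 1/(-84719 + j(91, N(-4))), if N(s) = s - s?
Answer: -91/7681013 ≈ -1.1847e-5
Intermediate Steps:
N(s) = 0
j(k, Y) = 28416/k (j(k, Y) = 111/((k/256)) = 111*(256/k) = 28416/k)
1/(-84719 + j(91, N(-4))) = 1/(-84719 + 28416/91) = 1/(-7681013/91) = -91/7681013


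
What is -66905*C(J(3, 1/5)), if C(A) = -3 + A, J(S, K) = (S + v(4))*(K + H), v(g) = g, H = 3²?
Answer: -4107967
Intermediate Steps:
H = 9
J(S, K) = (4 + S)*(9 + K) (J(S, K) = (S + 4)*(K + 9) = (4 + S)*(9 + K))
-66905*C(J(3, 1/5)) = -66905*(-3 + (36 + 4*(1/5) + 9*3 + (1/5)*3)) = -66905*(-3 + (36 + 4*(1*(⅕)) + 27 + (1*(⅕))*3)) = -66905*(-3 + (36 + 4*(⅕) + 27 + (⅕)*3)) = -66905*(-3 + (36 + ⅘ + 27 + ⅗)) = -66905*(-3 + 322/5) = -66905*307/5 = -4107967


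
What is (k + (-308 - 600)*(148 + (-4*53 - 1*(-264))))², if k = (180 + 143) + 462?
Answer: 32694064225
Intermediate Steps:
k = 785 (k = 323 + 462 = 785)
(k + (-308 - 600)*(148 + (-4*53 - 1*(-264))))² = (785 + (-308 - 600)*(148 + (-4*53 - 1*(-264))))² = (785 - 908*(148 + (-212 + 264)))² = (785 - 908*(148 + 52))² = (785 - 908*200)² = (785 - 181600)² = (-180815)² = 32694064225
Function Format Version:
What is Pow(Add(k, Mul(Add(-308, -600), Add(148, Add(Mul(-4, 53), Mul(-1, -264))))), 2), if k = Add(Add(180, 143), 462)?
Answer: 32694064225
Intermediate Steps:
k = 785 (k = Add(323, 462) = 785)
Pow(Add(k, Mul(Add(-308, -600), Add(148, Add(Mul(-4, 53), Mul(-1, -264))))), 2) = Pow(Add(785, Mul(Add(-308, -600), Add(148, Add(Mul(-4, 53), Mul(-1, -264))))), 2) = Pow(Add(785, Mul(-908, Add(148, Add(-212, 264)))), 2) = Pow(Add(785, Mul(-908, Add(148, 52))), 2) = Pow(Add(785, Mul(-908, 200)), 2) = Pow(Add(785, -181600), 2) = Pow(-180815, 2) = 32694064225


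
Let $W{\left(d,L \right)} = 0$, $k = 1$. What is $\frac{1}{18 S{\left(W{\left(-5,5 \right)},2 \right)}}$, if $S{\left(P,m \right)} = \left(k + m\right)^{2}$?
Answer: $\frac{1}{162} \approx 0.0061728$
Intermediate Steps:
$S{\left(P,m \right)} = \left(1 + m\right)^{2}$
$\frac{1}{18 S{\left(W{\left(-5,5 \right)},2 \right)}} = \frac{1}{18 \left(1 + 2\right)^{2}} = \frac{1}{18 \cdot 3^{2}} = \frac{1}{18 \cdot 9} = \frac{1}{162}$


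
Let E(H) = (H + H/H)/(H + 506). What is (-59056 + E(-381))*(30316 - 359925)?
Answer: 486659777884/25 ≈ 1.9466e+10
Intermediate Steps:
E(H) = (1 + H)/(506 + H) (E(H) = (H + 1)/(506 + H) = (1 + H)/(506 + H))
(-59056 + E(-381))*(30316 - 359925) = (-59056 + (1 - 381)/(506 - 381))*(30316 - 359925) = (-59056 - 380/125)*(-329609) = (-59056 + (1/125)*(-380))*(-329609) = (-59056 - 76/25)*(-329609) = -1476476/25*(-329609) = 486659777884/25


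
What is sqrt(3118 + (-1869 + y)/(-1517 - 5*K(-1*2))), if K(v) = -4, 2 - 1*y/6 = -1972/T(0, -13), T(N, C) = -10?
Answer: sqrt(19422270115)/2495 ≈ 55.857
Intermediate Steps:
y = -5856/5 (y = 12 - (-11832)/(-10) = 12 - (-11832)*(-1)/10 = 12 - 6*986/5 = 12 - 5916/5 = -5856/5 ≈ -1171.2)
sqrt(3118 + (-1869 + y)/(-1517 - 5*K(-1*2))) = sqrt(3118 + (-1869 - 5856/5)/(-1517 - 5*(-4))) = sqrt(3118 - 15201/(5*(-1517 + 20))) = sqrt(3118 - 15201/5/(-1497)) = sqrt(3118 - 15201/5*(-1/1497)) = sqrt(3118 + 5067/2495) = sqrt(7784477/2495) = sqrt(19422270115)/2495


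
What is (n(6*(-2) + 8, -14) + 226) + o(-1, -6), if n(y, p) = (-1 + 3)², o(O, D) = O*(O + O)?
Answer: 232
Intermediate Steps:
o(O, D) = 2*O² (o(O, D) = O*(2*O) = 2*O²)
n(y, p) = 4 (n(y, p) = 2² = 4)
(n(6*(-2) + 8, -14) + 226) + o(-1, -6) = (4 + 226) + 2*(-1)² = 230 + 2*1 = 230 + 2 = 232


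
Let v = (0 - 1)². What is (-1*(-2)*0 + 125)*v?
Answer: 125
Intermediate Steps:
v = 1 (v = (-1)² = 1)
(-1*(-2)*0 + 125)*v = (-1*(-2)*0 + 125)*1 = (2*0 + 125)*1 = (0 + 125)*1 = 125*1 = 125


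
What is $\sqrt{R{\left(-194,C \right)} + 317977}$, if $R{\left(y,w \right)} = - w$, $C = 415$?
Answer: $\sqrt{317562} \approx 563.53$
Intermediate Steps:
$\sqrt{R{\left(-194,C \right)} + 317977} = \sqrt{\left(-1\right) 415 + 317977} = \sqrt{-415 + 317977} = \sqrt{317562}$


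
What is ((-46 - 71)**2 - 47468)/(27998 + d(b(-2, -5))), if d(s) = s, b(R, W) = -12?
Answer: -33779/27986 ≈ -1.2070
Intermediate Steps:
((-46 - 71)**2 - 47468)/(27998 + d(b(-2, -5))) = ((-46 - 71)**2 - 47468)/(27998 - 12) = ((-117)**2 - 47468)/27986 = (13689 - 47468)*(1/27986) = -33779*1/27986 = -33779/27986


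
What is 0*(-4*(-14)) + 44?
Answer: 44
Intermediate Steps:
0*(-4*(-14)) + 44 = 0*56 + 44 = 0 + 44 = 44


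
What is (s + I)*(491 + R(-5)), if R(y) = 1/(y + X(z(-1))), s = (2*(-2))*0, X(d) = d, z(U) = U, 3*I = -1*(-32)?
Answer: 47120/9 ≈ 5235.6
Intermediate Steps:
I = 32/3 (I = (-1*(-32))/3 = (1/3)*32 = 32/3 ≈ 10.667)
s = 0 (s = -4*0 = 0)
R(y) = 1/(-1 + y) (R(y) = 1/(y - 1) = 1/(-1 + y))
(s + I)*(491 + R(-5)) = (0 + 32/3)*(491 + 1/(-1 - 5)) = 32*(491 + 1/(-6))/3 = 32*(491 - 1/6)/3 = (32/3)*(2945/6) = 47120/9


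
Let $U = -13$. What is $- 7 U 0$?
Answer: $0$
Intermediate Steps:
$- 7 U 0 = \left(-7\right) \left(-13\right) 0 = 91 \cdot 0 = 0$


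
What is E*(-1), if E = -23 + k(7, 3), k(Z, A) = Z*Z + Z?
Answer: -33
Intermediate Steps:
k(Z, A) = Z + Z² (k(Z, A) = Z² + Z = Z + Z²)
E = 33 (E = -23 + 7*(1 + 7) = -23 + 7*8 = -23 + 56 = 33)
E*(-1) = 33*(-1) = -33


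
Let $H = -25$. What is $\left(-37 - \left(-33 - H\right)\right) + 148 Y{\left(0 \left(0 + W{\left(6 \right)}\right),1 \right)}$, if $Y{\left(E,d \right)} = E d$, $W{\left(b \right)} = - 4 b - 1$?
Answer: $-29$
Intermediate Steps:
$W{\left(b \right)} = -1 - 4 b$
$\left(-37 - \left(-33 - H\right)\right) + 148 Y{\left(0 \left(0 + W{\left(6 \right)}\right),1 \right)} = \left(-37 - \left(-33 - -25\right)\right) + 148 \cdot 0 \left(0 - 25\right) 1 = \left(-37 - \left(-33 + 25\right)\right) + 148 \cdot 0 \left(0 - 25\right) 1 = \left(-37 - -8\right) + 148 \cdot 0 \left(0 - 25\right) 1 = \left(-37 + 8\right) + 148 \cdot 0 \left(-25\right) 1 = -29 + 148 \cdot 0 \cdot 1 = -29 + 148 \cdot 0 = -29 + 0 = -29$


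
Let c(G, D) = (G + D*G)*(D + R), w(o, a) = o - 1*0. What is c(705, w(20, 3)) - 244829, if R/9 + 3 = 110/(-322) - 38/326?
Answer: -1535268376/3749 ≈ -4.0951e+5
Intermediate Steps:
R = -816777/26243 (R = -27 + 9*(110/(-322) - 38/326) = -27 + 9*(110*(-1/322) - 38*1/326) = -27 + 9*(-55/161 - 19/163) = -27 + 9*(-12024/26243) = -27 - 108216/26243 = -816777/26243 ≈ -31.124)
w(o, a) = o (w(o, a) = o + 0 = o)
c(G, D) = (-816777/26243 + D)*(G + D*G) (c(G, D) = (G + D*G)*(D - 816777/26243) = (G + D*G)*(-816777/26243 + D) = (-816777/26243 + D)*(G + D*G))
c(705, w(20, 3)) - 244829 = (1/26243)*705*(-816777 - 790534*20 + 26243*20²) - 244829 = (1/26243)*705*(-816777 - 15810680 + 26243*400) - 244829 = (1/26243)*705*(-816777 - 15810680 + 10497200) - 244829 = (1/26243)*705*(-6130257) - 244829 = -617404455/3749 - 244829 = -1535268376/3749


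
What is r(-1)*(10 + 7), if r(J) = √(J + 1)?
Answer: 0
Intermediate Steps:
r(J) = √(1 + J)
r(-1)*(10 + 7) = √(1 - 1)*(10 + 7) = √0*17 = 0*17 = 0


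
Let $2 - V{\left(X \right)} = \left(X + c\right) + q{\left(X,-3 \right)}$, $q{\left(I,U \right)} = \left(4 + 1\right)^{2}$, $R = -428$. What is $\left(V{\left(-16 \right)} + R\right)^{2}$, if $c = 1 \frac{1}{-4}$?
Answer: $\frac{3024121}{16} \approx 1.8901 \cdot 10^{5}$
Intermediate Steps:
$c = - \frac{1}{4}$ ($c = 1 \left(- \frac{1}{4}\right) = - \frac{1}{4} \approx -0.25$)
$q{\left(I,U \right)} = 25$ ($q{\left(I,U \right)} = 5^{2} = 25$)
$V{\left(X \right)} = - \frac{91}{4} - X$ ($V{\left(X \right)} = 2 - \left(\left(X - \frac{1}{4}\right) + 25\right) = 2 - \left(\left(- \frac{1}{4} + X\right) + 25\right) = 2 - \left(\frac{99}{4} + X\right) = - \frac{91}{4} - X$)
$\left(V{\left(-16 \right)} + R\right)^{2} = \left(\left(- \frac{91}{4} - -16\right) - 428\right)^{2} = \left(\left(- \frac{91}{4} + 16\right) - 428\right)^{2} = \left(- \frac{27}{4} - 428\right)^{2} = \left(- \frac{1739}{4}\right)^{2} = \frac{3024121}{16}$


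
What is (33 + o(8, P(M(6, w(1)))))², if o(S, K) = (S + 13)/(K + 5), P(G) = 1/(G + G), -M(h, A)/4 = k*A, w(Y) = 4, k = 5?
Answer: 883694529/638401 ≈ 1384.2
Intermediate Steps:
M(h, A) = -20*A
P(G) = 1/(2*G)
o(S, K) = (13 + S)/(5 + K)
(33 + o(8, P(M(6, w(1)))))² = (33 + (13 + 8)/(5 + 1/(2*((-20*4)))))² = (33 + 21/(5 + (½)/(-80)))² = (33 + 21/(5 + (½)*(-1/80)))² = (33 + 21/(5 - 1/160))² = (33 + 21/(799/160))² = (33 + (160/799)*21)² = (33 + 3360/799)² = (29727/799)² = 883694529/638401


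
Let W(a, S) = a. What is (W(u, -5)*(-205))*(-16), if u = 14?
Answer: 45920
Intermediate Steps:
(W(u, -5)*(-205))*(-16) = (14*(-205))*(-16) = -2870*(-16) = 45920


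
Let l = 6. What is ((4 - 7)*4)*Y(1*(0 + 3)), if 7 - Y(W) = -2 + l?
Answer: -36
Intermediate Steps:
Y(W) = 3 (Y(W) = 7 - (-2 + 6) = 7 - 1*4 = 7 - 4 = 3)
((4 - 7)*4)*Y(1*(0 + 3)) = ((4 - 7)*4)*3 = -3*4*3 = -12*3 = -36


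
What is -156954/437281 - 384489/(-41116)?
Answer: 161676413745/17979245596 ≈ 8.9924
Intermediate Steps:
-156954/437281 - 384489/(-41116) = -156954*1/437281 - 384489*(-1/41116) = -156954/437281 + 384489/41116 = 161676413745/17979245596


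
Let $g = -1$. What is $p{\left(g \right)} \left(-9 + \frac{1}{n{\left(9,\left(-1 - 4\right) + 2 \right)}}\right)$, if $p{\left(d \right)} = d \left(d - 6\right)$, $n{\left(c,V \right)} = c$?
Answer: $- \frac{560}{9} \approx -62.222$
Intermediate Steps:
$p{\left(d \right)} = d \left(-6 + d\right)$
$p{\left(g \right)} \left(-9 + \frac{1}{n{\left(9,\left(-1 - 4\right) + 2 \right)}}\right) = - (-6 - 1) \left(-9 + \frac{1}{9}\right) = \left(-1\right) \left(-7\right) \left(-9 + \frac{1}{9}\right) = 7 \left(- \frac{80}{9}\right) = - \frac{560}{9}$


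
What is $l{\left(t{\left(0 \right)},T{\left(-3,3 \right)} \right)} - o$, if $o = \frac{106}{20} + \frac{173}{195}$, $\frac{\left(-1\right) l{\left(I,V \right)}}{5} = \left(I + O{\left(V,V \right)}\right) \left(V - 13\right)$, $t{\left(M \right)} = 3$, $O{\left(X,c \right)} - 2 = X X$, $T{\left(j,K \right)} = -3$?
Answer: $\frac{434387}{390} \approx 1113.8$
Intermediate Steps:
$O{\left(X,c \right)} = 2 + X^{2}$ ($O{\left(X,c \right)} = 2 + X X = 2 + X^{2}$)
$l{\left(I,V \right)} = - 5 \left(-13 + V\right) \left(2 + I + V^{2}\right)$ ($l{\left(I,V \right)} = - 5 \left(I + \left(2 + V^{2}\right)\right) \left(V - 13\right) = - 5 \left(2 + I + V^{2}\right) \left(-13 + V\right) = - 5 \left(-13 + V\right) \left(2 + I + V^{2}\right)$)
$o = \frac{2413}{390}$ ($o = 106 \cdot \frac{1}{20} + 173 \cdot \frac{1}{195} = \frac{53}{10} + \frac{173}{195} = \frac{2413}{390} \approx 6.1872$)
$l{\left(t{\left(0 \right)},T{\left(-3,3 \right)} \right)} - o = \left(130 + 65 \cdot 3 + 65 \left(-3\right)^{2} - 15 \left(-3\right) - - 15 \left(2 + \left(-3\right)^{2}\right)\right) - \frac{2413}{390} = \left(130 + 195 + 65 \cdot 9 + 45 - - 15 \left(2 + 9\right)\right) - \frac{2413}{390} = \left(130 + 195 + 585 + 45 - \left(-15\right) 11\right) - \frac{2413}{390} = \left(130 + 195 + 585 + 45 + 165\right) - \frac{2413}{390} = 1120 - \frac{2413}{390} = \frac{434387}{390}$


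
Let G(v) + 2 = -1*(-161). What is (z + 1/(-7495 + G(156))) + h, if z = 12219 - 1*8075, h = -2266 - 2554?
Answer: -4959137/7336 ≈ -676.00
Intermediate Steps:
G(v) = 159 (G(v) = -2 - 1*(-161) = -2 + 161 = 159)
h = -4820
z = 4144 (z = 12219 - 8075 = 4144)
(z + 1/(-7495 + G(156))) + h = (4144 + 1/(-7495 + 159)) - 4820 = (4144 + 1/(-7336)) - 4820 = (4144 - 1/7336) - 4820 = 30400383/7336 - 4820 = -4959137/7336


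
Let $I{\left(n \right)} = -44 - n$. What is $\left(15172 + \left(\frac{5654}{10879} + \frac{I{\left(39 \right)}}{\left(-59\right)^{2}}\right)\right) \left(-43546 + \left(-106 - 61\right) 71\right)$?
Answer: $- \frac{2893947343927285}{3442709} \approx -8.406 \cdot 10^{8}$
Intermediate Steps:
$\left(15172 + \left(\frac{5654}{10879} + \frac{I{\left(39 \right)}}{\left(-59\right)^{2}}\right)\right) \left(-43546 + \left(-106 - 61\right) 71\right) = \left(15172 + \left(\frac{5654}{10879} + \frac{-44 - 39}{\left(-59\right)^{2}}\right)\right) \left(-43546 + \left(-106 - 61\right) 71\right) = \left(15172 + \left(5654 \cdot \frac{1}{10879} + \frac{-44 - 39}{3481}\right)\right) \left(-43546 - 11857\right) = \left(15172 + \left(\frac{514}{989} - \frac{83}{3481}\right)\right) \left(-43546 - 11857\right) = \left(15172 + \left(\frac{514}{989} - \frac{83}{3481}\right)\right) \left(-55403\right) = \left(15172 + \frac{1707147}{3442709}\right) \left(-55403\right) = \frac{52234488095}{3442709} \left(-55403\right) = - \frac{2893947343927285}{3442709}$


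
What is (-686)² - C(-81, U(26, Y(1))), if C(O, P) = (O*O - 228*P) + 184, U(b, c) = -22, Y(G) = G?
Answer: 458835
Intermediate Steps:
C(O, P) = 184 + O² - 228*P (C(O, P) = (O² - 228*P) + 184 = 184 + O² - 228*P)
(-686)² - C(-81, U(26, Y(1))) = (-686)² - (184 + (-81)² - 228*(-22)) = 470596 - (184 + 6561 + 5016) = 470596 - 1*11761 = 470596 - 11761 = 458835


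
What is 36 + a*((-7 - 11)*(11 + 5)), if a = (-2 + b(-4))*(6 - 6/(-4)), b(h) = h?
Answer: 12996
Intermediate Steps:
a = -45 (a = (-2 - 4)*(6 - 6/(-4)) = -6*(6 - 6*(-1)/4) = -6*(6 - 2*(-¾)) = -6*(6 + 3/2) = -6*15/2 = -45)
36 + a*((-7 - 11)*(11 + 5)) = 36 - 45*(-7 - 11)*(11 + 5) = 36 - (-810)*16 = 36 - 45*(-288) = 36 + 12960 = 12996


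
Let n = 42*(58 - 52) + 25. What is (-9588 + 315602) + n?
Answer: 306291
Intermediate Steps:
n = 277 (n = 42*6 + 25 = 252 + 25 = 277)
(-9588 + 315602) + n = (-9588 + 315602) + 277 = 306014 + 277 = 306291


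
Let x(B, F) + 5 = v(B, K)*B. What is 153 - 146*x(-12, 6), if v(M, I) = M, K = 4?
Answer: -20141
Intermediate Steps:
x(B, F) = -5 + B**2 (x(B, F) = -5 + B*B = -5 + B**2)
153 - 146*x(-12, 6) = 153 - 146*(-5 + (-12)**2) = 153 - 146*(-5 + 144) = 153 - 146*139 = 153 - 20294 = -20141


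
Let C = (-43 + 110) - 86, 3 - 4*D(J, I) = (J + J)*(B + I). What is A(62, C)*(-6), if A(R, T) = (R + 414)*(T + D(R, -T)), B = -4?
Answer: 1380162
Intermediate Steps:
D(J, I) = ¾ - J*(-4 + I)/2 (D(J, I) = ¾ - (J + J)*(-4 + I)/4 = ¾ - 2*J*(-4 + I)/4 = ¾ - J*(-4 + I)/2)
C = -19 (C = 67 - 86 = -19)
A(R, T) = (414 + R)*(¾ + T + 2*R + R*T/2) (A(R, T) = (R + 414)*(T + (¾ + 2*R - (-T)*R/2)) = (414 + R)*(T + (¾ + 2*R + R*T/2)) = (414 + R)*(¾ + T + 2*R + R*T/2))
A(62, C)*(-6) = (621/2 + 414*(-19) + 828*62 + 208*62*(-19) + (¼)*62*(3 + 8*62 + 2*62*(-19)))*(-6) = (621/2 - 7866 + 51336 - 245024 + (¼)*62*(3 + 496 - 2356))*(-6) = (621/2 - 7866 + 51336 - 245024 + (¼)*62*(-1857))*(-6) = (621/2 - 7866 + 51336 - 245024 - 57567/2)*(-6) = -230027*(-6) = 1380162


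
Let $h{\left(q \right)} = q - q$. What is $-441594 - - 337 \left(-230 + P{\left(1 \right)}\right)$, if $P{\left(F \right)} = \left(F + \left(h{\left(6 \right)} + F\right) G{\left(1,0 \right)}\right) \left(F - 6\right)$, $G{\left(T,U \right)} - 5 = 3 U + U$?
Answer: $-529214$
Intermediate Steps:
$h{\left(q \right)} = 0$
$G{\left(T,U \right)} = 5 + 4 U$ ($G{\left(T,U \right)} = 5 + \left(3 U + U\right) = 5 + 4 U$)
$P{\left(F \right)} = 6 F \left(-6 + F\right)$ ($P{\left(F \right)} = \left(F + \left(0 + F\right) \left(5 + 4 \cdot 0\right)\right) \left(F - 6\right) = \left(F + F \left(5 + 0\right)\right) \left(-6 + F\right) = \left(F + F 5\right) \left(-6 + F\right) = \left(F + 5 F\right) \left(-6 + F\right) = 6 F \left(-6 + F\right)$)
$-441594 - - 337 \left(-230 + P{\left(1 \right)}\right) = -441594 - - 337 \left(-230 + 6 \cdot 1 \left(-6 + 1\right)\right) = -441594 - - 337 \left(-230 + 6 \cdot 1 \left(-5\right)\right) = -441594 - - 337 \left(-230 - 30\right) = -441594 - \left(-337\right) \left(-260\right) = -441594 - 87620 = -529214$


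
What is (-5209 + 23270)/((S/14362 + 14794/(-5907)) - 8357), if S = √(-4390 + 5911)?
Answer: -1532229028374/709189484293 ≈ -2.1605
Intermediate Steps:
S = 39 (S = √1521 = 39)
(-5209 + 23270)/((S/14362 + 14794/(-5907)) - 8357) = (-5209 + 23270)/((39/14362 + 14794/(-5907)) - 8357) = 18061/((39*(1/14362) + 14794*(-1/5907)) - 8357) = 18061/((39/14362 - 14794/5907) - 8357) = 18061/(-212241055/84836334 - 8357) = 18061/(-709189484293/84836334) = 18061*(-84836334/709189484293) = -1532229028374/709189484293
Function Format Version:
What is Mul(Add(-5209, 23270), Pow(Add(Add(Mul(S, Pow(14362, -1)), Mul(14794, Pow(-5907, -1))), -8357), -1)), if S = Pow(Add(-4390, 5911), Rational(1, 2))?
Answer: Rational(-1532229028374, 709189484293) ≈ -2.1605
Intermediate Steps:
S = 39 (S = Pow(1521, Rational(1, 2)) = 39)
Mul(Add(-5209, 23270), Pow(Add(Add(Mul(S, Pow(14362, -1)), Mul(14794, Pow(-5907, -1))), -8357), -1)) = Mul(Add(-5209, 23270), Pow(Add(Add(Mul(39, Pow(14362, -1)), Mul(14794, Pow(-5907, -1))), -8357), -1)) = Mul(18061, Pow(Add(Add(Mul(39, Rational(1, 14362)), Mul(14794, Rational(-1, 5907))), -8357), -1)) = Mul(18061, Pow(Add(Add(Rational(39, 14362), Rational(-14794, 5907)), -8357), -1)) = Mul(18061, Pow(Add(Rational(-212241055, 84836334), -8357), -1)) = Mul(18061, Pow(Rational(-709189484293, 84836334), -1)) = Mul(18061, Rational(-84836334, 709189484293)) = Rational(-1532229028374, 709189484293)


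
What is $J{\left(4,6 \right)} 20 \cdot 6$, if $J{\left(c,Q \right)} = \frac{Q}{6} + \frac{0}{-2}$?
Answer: $120$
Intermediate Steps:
$J{\left(c,Q \right)} = \frac{Q}{6}$ ($J{\left(c,Q \right)} = Q \frac{1}{6} + 0 \left(- \frac{1}{2}\right) = \frac{Q}{6} + 0 = \frac{Q}{6}$)
$J{\left(4,6 \right)} 20 \cdot 6 = \frac{1}{6} \cdot 6 \cdot 20 \cdot 6 = 1 \cdot 20 \cdot 6 = 20 \cdot 6 = 120$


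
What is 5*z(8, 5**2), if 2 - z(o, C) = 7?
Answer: -25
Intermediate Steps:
z(o, C) = -5 (z(o, C) = 2 - 1*7 = 2 - 7 = -5)
5*z(8, 5**2) = 5*(-5) = -25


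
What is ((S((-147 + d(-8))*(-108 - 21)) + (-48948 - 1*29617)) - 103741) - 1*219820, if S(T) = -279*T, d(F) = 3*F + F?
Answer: -6844515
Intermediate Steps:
d(F) = 4*F
((S((-147 + d(-8))*(-108 - 21)) + (-48948 - 1*29617)) - 103741) - 1*219820 = ((-279*(-147 + 4*(-8))*(-108 - 21) + (-48948 - 1*29617)) - 103741) - 1*219820 = ((-279*(-147 - 32)*(-129) + (-48948 - 29617)) - 103741) - 219820 = ((-(-49941)*(-129) - 78565) - 103741) - 219820 = ((-279*23091 - 78565) - 103741) - 219820 = ((-6442389 - 78565) - 103741) - 219820 = (-6520954 - 103741) - 219820 = -6624695 - 219820 = -6844515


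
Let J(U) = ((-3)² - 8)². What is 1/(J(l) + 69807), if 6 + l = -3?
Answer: 1/69808 ≈ 1.4325e-5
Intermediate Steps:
l = -9 (l = -6 - 3 = -9)
J(U) = 1 (J(U) = (9 - 8)² = 1² = 1)
1/(J(l) + 69807) = 1/(1 + 69807) = 1/69808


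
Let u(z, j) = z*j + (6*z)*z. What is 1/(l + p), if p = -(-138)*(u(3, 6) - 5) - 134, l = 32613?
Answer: 1/41725 ≈ 2.3966e-5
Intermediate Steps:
u(z, j) = 6*z² + j*z (u(z, j) = j*z + 6*z² = 6*z² + j*z)
p = 9112 (p = -(-138)*(3*(6 + 6*3) - 5) - 134 = -(-138)*(3*(6 + 18) - 5) - 134 = -(-138)*(3*24 - 5) - 134 = -(-138)*(72 - 5) - 134 = -(-138)*67 - 134 = -46*(-201) - 134 = 9246 - 134 = 9112)
1/(l + p) = 1/(32613 + 9112) = 1/41725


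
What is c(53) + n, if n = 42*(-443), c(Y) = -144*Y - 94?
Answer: -26332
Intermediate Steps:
c(Y) = -94 - 144*Y
n = -18606
c(53) + n = (-94 - 144*53) - 18606 = (-94 - 7632) - 18606 = -7726 - 18606 = -26332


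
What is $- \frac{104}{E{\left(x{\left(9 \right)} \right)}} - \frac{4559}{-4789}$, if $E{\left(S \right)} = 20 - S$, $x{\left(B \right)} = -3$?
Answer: $- \frac{393199}{110147} \approx -3.5698$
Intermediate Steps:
$- \frac{104}{E{\left(x{\left(9 \right)} \right)}} - \frac{4559}{-4789} = - \frac{104}{20 - -3} - \frac{4559}{-4789} = - \frac{104}{20 + 3} - - \frac{4559}{4789} = - \frac{104}{23} + \frac{4559}{4789} = - \frac{393199}{110147}$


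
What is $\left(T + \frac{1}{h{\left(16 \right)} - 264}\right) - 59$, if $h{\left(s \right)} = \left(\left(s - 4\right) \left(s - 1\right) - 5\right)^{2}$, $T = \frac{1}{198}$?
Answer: $- \frac{354646643}{6011478} \approx -58.995$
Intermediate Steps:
$T = \frac{1}{198} \approx 0.0050505$
$h{\left(s \right)} = \left(-5 + \left(-1 + s\right) \left(-4 + s\right)\right)^{2}$ ($h{\left(s \right)} = \left(\left(-4 + s\right) \left(-1 + s\right) - 5\right)^{2} = \left(\left(-1 + s\right) \left(-4 + s\right) - 5\right)^{2} = \left(-5 + \left(-1 + s\right) \left(-4 + s\right)\right)^{2}$)
$\left(T + \frac{1}{h{\left(16 \right)} - 264}\right) - 59 = \left(\frac{1}{198} + \frac{1}{\left(1 - 16^{2} + 5 \cdot 16\right)^{2} - 264}\right) - 59 = \left(\frac{1}{198} + \frac{1}{\left(1 - 256 + 80\right)^{2} - 264}\right) - 59 = \left(\frac{1}{198} + \frac{1}{\left(-175\right)^{2} - 264}\right) - 59 = \left(\frac{1}{198} + \frac{1}{30625 - 264}\right) - 59 = \left(\frac{1}{198} + \frac{1}{30361}\right) - 59 = \frac{30559}{6011478} - 59 = - \frac{354646643}{6011478}$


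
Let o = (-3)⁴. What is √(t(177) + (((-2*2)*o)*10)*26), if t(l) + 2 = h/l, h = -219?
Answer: I*√293250709/59 ≈ 290.25*I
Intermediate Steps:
o = 81
t(l) = -2 - 219/l
√(t(177) + (((-2*2)*o)*10)*26) = √((-2 - 219/177) + ((-2*2*81)*10)*26) = √((-2 - 219*1/177) + (-4*81*10)*26) = √((-2 - 73/59) - 324*10*26) = √(-191/59 - 3240*26) = √(-191/59 - 84240) = √(-4970351/59) = I*√293250709/59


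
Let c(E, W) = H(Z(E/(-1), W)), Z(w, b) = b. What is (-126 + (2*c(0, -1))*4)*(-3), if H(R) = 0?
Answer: 378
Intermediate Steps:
c(E, W) = 0
(-126 + (2*c(0, -1))*4)*(-3) = (-126 + (2*0)*4)*(-3) = (-126 + 0*4)*(-3) = (-126 + 0)*(-3) = -126*(-3) = 378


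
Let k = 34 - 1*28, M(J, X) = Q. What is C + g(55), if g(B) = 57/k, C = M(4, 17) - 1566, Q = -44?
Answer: -3201/2 ≈ -1600.5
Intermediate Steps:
M(J, X) = -44
C = -1610 (C = -44 - 1566 = -1610)
k = 6 (k = 34 - 28 = 6)
g(B) = 19/2 (g(B) = 57/6 = 57*(1/6) = 19/2)
C + g(55) = -1610 + 19/2 = -3201/2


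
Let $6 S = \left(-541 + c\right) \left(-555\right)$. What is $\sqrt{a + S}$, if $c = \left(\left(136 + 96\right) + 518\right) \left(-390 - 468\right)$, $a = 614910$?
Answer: $\frac{\sqrt{240754810}}{2} \approx 7758.1$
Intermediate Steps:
$c = -643500$ ($c = \left(232 + 518\right) \left(-858\right) = 750 \left(-858\right) = -643500$)
$S = \frac{119147585}{2}$ ($S = \frac{\left(-541 - 643500\right) \left(-555\right)}{6} = \frac{\left(-644041\right) \left(-555\right)}{6} = \frac{1}{6} \cdot 357442755 = \frac{119147585}{2} \approx 5.9574 \cdot 10^{7}$)
$\sqrt{a + S} = \sqrt{614910 + \frac{119147585}{2}} = \sqrt{\frac{120377405}{2}} = \frac{\sqrt{240754810}}{2}$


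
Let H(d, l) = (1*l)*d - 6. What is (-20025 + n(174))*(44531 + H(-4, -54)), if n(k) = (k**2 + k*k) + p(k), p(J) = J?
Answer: 1821003441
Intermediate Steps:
n(k) = k + 2*k**2 (n(k) = (k**2 + k*k) + k = (k**2 + k**2) + k = 2*k**2 + k = k + 2*k**2)
H(d, l) = -6 + d*l (H(d, l) = l*d - 6 = d*l - 6 = -6 + d*l)
(-20025 + n(174))*(44531 + H(-4, -54)) = (-20025 + 174*(1 + 2*174))*(44531 + (-6 - 4*(-54))) = (-20025 + 174*(1 + 348))*(44531 + (-6 + 216)) = (-20025 + 174*349)*(44531 + 210) = (-20025 + 60726)*44741 = 40701*44741 = 1821003441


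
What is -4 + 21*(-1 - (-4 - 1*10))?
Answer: 269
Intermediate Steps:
-4 + 21*(-1 - (-4 - 1*10)) = -4 + 21*(-1 - (-4 - 10)) = -4 + 21*(-1 - 1*(-14)) = -4 + 21*(-1 + 14) = -4 + 21*13 = -4 + 273 = 269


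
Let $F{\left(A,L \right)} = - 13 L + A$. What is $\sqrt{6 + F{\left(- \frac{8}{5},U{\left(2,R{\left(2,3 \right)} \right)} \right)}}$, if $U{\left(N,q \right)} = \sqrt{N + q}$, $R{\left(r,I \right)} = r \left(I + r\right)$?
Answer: $\frac{\sqrt{110 - 650 \sqrt{3}}}{5} \approx 6.3744 i$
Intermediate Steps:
$F{\left(A,L \right)} = A - 13 L$
$\sqrt{6 + F{\left(- \frac{8}{5},U{\left(2,R{\left(2,3 \right)} \right)} \right)}} = \sqrt{6 - \left(\frac{8}{5} + 13 \sqrt{2 + 2 \left(3 + 2\right)}\right)} = \sqrt{6 - \left(\frac{8}{5} + 13 \sqrt{2 + 2 \cdot 5}\right)} = \sqrt{6 - \left(\frac{8}{5} + 13 \sqrt{2 + 10}\right)} = \sqrt{6 - \left(\frac{8}{5} + 13 \sqrt{12}\right)} = \sqrt{6 - \left(\frac{8}{5} + 13 \cdot 2 \sqrt{3}\right)} = \sqrt{6 - \left(\frac{8}{5} + 26 \sqrt{3}\right)} = \sqrt{\frac{22}{5} - 26 \sqrt{3}}$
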